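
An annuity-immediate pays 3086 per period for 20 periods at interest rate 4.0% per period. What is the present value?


PV = PMT * (1 - (1+i)^(-n)) / i
= 3086 * (1 - (1+0.04)^(-20)) / 0.04
= 3086 * (1 - 0.456387) / 0.04
= 3086 * 13.590326
= 41939.7471


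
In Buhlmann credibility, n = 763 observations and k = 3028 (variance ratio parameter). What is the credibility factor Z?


Z = n / (n + k)
= 763 / (763 + 3028)
= 763 / 3791
= 0.2013


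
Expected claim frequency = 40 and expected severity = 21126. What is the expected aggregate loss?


E[S] = E[N] * E[X]
= 40 * 21126
= 845040


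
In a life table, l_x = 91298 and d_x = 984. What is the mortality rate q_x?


q_x = d_x / l_x
= 984 / 91298
= 0.0108


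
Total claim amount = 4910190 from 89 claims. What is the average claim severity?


severity = total / number
= 4910190 / 89
= 55170.6742


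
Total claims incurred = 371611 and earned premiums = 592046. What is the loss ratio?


Loss ratio = claims / premiums
= 371611 / 592046
= 0.6277


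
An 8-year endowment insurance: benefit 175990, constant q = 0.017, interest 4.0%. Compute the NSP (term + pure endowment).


Term component = 19051.5397
Pure endowment = 8_p_x * v^8 * benefit = 0.871823 * 0.73069 * 175990 = 112111.308
NSP = 131162.8477


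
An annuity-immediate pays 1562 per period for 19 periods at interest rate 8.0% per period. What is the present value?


PV = PMT * (1 - (1+i)^(-n)) / i
= 1562 * (1 - (1+0.08)^(-19)) / 0.08
= 1562 * (1 - 0.231712) / 0.08
= 1562 * 9.603599
= 15000.822


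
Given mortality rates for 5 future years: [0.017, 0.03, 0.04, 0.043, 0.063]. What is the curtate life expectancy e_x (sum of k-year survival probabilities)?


e_x = sum_{k=1}^{n} k_p_x
k_p_x values:
  1_p_x = 0.983
  2_p_x = 0.95351
  3_p_x = 0.91537
  4_p_x = 0.876009
  5_p_x = 0.82082
e_x = 4.5487


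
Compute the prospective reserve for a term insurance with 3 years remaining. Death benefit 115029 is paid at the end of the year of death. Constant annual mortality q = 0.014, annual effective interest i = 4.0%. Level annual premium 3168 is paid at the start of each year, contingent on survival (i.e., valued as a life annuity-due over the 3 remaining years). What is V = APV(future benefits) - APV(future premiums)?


v = 1/(1+i) = 0.961538
APV(future benefits) per unit = sum_{k=0}^{2} k_p_x * q * v^(k+1) = 0.038324
APV(future benefits) = 115029 * 0.038324 = 4408.373
Life annuity-due factor ä_{x:3} = sum_{k=0}^{2} k_p_x * v^k = 2.846927
APV(future premiums) = 3168 * 2.846927 = 9019.064
V = 4408.373 - 9019.064
= -4610.691


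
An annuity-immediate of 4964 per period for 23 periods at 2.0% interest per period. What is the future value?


FV = PMT * ((1+i)^n - 1) / i
= 4964 * ((1.02)^23 - 1) / 0.02
= 4964 * (1.576899 - 1) / 0.02
= 143186.3974


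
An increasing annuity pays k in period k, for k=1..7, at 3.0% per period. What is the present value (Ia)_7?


(Ia)_n = sum_{k=1}^{n} k * v^k, v = 1/(1+i)
v = 0.970874
Sum computed term by term:
(Ia)_7 = 24.185


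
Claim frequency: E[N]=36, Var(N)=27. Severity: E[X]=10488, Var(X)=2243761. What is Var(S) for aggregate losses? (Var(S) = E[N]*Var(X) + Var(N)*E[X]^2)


Var(S) = E[N]*Var(X) + Var(N)*E[X]^2
= 36*2243761 + 27*10488^2
= 80775396 + 2969949888
= 3.0507e+09


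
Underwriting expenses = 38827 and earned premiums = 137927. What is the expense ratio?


Expense ratio = expenses / premiums
= 38827 / 137927
= 0.2815


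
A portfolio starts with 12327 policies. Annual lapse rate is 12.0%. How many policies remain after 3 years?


remaining = initial * (1 - lapse)^years
= 12327 * (1 - 0.12)^3
= 12327 * 0.681472
= 8400.5053


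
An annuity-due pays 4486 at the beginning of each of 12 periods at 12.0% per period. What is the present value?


PV_due = PMT * (1-(1+i)^(-n))/i * (1+i)
PV_immediate = 27787.9628
PV_due = 27787.9628 * 1.12
= 31122.5183


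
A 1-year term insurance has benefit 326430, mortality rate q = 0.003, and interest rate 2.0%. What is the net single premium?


NSP = benefit * q * v
v = 1/(1+i) = 0.980392
NSP = 326430 * 0.003 * 0.980392
= 960.0882


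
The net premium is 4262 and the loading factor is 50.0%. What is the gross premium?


Gross = net * (1 + loading)
= 4262 * (1 + 0.5)
= 4262 * 1.5
= 6393.0


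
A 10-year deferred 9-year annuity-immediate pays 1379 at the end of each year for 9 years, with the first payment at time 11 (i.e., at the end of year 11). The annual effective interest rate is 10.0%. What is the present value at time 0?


PV at time 10 of the 9-year annuity-immediate:
a_n = 1379 * (1-(1+0.1)^(-9))/0.1 = 7941.6938
Discount back 10 years to time 0:
PV = 7941.6938 * (1+0.1)^(-10)
= 7941.6938 * 0.385543
= 3061.8668


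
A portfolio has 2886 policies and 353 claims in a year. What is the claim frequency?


frequency = claims / policies
= 353 / 2886
= 0.1223


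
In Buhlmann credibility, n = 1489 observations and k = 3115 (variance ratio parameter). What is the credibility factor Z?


Z = n / (n + k)
= 1489 / (1489 + 3115)
= 1489 / 4604
= 0.3234


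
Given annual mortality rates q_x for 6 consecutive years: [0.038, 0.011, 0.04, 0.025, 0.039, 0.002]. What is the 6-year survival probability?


p_k = 1 - q_k for each year
Survival = product of (1 - q_k)
= 0.962 * 0.989 * 0.96 * 0.975 * 0.961 * 0.998
= 0.8541


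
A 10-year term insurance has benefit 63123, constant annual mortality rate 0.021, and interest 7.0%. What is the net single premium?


NSP = benefit * sum_{k=0}^{n-1} k_p_x * q * v^(k+1)
With constant q=0.021, v=0.934579
Sum = 0.135891
NSP = 63123 * 0.135891
= 8577.8412


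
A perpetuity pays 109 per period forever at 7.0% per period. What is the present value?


PV = PMT / i
= 109 / 0.07
= 1557.1429


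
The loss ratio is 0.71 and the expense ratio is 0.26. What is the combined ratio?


Combined ratio = loss ratio + expense ratio
= 0.71 + 0.26
= 0.97


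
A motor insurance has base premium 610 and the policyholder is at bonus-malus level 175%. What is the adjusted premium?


adjusted = base * BM_level / 100
= 610 * 175 / 100
= 610 * 1.75
= 1067.5


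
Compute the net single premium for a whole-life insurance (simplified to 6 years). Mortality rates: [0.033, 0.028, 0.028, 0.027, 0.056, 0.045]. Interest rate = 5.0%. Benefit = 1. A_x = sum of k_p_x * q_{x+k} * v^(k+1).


v = 0.952381
Year 0: k_p_x=1.0, q=0.033, term=0.031429
Year 1: k_p_x=0.967, q=0.028, term=0.024559
Year 2: k_p_x=0.939924, q=0.028, term=0.022734
Year 3: k_p_x=0.913606, q=0.027, term=0.020294
Year 4: k_p_x=0.888939, q=0.056, term=0.039004
Year 5: k_p_x=0.839158, q=0.045, term=0.028179
A_x = 0.1662


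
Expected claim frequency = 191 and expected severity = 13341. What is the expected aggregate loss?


E[S] = E[N] * E[X]
= 191 * 13341
= 2.5481e+06


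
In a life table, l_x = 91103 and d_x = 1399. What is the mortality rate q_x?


q_x = d_x / l_x
= 1399 / 91103
= 0.0154


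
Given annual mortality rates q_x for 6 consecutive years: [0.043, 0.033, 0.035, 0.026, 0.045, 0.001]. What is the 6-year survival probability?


p_k = 1 - q_k for each year
Survival = product of (1 - q_k)
= 0.957 * 0.967 * 0.965 * 0.974 * 0.955 * 0.999
= 0.8298


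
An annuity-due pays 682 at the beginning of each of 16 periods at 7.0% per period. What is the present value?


PV_due = PMT * (1-(1+i)^(-n))/i * (1+i)
PV_immediate = 6442.6143
PV_due = 6442.6143 * 1.07
= 6893.5974


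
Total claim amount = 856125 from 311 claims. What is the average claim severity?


severity = total / number
= 856125 / 311
= 2752.8135


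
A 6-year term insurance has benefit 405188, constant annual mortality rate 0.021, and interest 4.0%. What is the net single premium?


NSP = benefit * sum_{k=0}^{n-1} k_p_x * q * v^(k+1)
With constant q=0.021, v=0.961538
Sum = 0.104718
NSP = 405188 * 0.104718
= 42430.5345


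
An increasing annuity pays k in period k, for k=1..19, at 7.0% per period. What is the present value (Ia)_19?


(Ia)_n = sum_{k=1}^{n} k * v^k, v = 1/(1+i)
v = 0.934579
Sum computed term by term:
(Ia)_19 = 82.9347


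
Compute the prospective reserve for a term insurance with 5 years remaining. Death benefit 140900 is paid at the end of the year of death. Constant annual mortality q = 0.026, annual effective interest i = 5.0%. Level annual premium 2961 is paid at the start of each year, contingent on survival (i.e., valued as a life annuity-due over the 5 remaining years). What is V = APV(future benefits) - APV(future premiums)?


v = 1/(1+i) = 0.952381
APV(future benefits) per unit = sum_{k=0}^{4} k_p_x * q * v^(k+1) = 0.107138
APV(future benefits) = 140900 * 0.107138 = 15095.6919
Life annuity-due factor ä_{x:5} = sum_{k=0}^{4} k_p_x * v^k = 4.326712
APV(future premiums) = 2961 * 4.326712 = 12811.394
V = 15095.6919 - 12811.394
= 2284.2979


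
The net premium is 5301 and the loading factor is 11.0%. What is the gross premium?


Gross = net * (1 + loading)
= 5301 * (1 + 0.11)
= 5301 * 1.11
= 5884.11


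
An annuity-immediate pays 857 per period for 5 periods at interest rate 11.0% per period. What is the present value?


PV = PMT * (1 - (1+i)^(-n)) / i
= 857 * (1 - (1+0.11)^(-5)) / 0.11
= 857 * (1 - 0.593451) / 0.11
= 857 * 3.695897
= 3167.3837


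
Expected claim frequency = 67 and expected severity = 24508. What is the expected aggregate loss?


E[S] = E[N] * E[X]
= 67 * 24508
= 1.6420e+06


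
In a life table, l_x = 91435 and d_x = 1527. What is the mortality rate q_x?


q_x = d_x / l_x
= 1527 / 91435
= 0.0167


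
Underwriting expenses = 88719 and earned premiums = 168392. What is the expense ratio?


Expense ratio = expenses / premiums
= 88719 / 168392
= 0.5269


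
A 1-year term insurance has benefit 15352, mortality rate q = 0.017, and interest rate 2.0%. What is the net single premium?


NSP = benefit * q * v
v = 1/(1+i) = 0.980392
NSP = 15352 * 0.017 * 0.980392
= 255.8667


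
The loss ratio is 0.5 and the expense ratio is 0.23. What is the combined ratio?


Combined ratio = loss ratio + expense ratio
= 0.5 + 0.23
= 0.73


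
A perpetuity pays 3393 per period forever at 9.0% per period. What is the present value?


PV = PMT / i
= 3393 / 0.09
= 37700.0


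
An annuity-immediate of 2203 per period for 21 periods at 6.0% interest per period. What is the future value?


FV = PMT * ((1+i)^n - 1) / i
= 2203 * ((1.06)^21 - 1) / 0.06
= 2203 * (3.399564 - 1) / 0.06
= 88103.9769


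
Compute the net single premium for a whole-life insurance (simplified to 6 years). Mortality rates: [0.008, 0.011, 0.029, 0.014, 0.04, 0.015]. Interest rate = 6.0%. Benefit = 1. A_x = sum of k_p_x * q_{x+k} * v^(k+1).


v = 0.943396
Year 0: k_p_x=1.0, q=0.008, term=0.007547
Year 1: k_p_x=0.992, q=0.011, term=0.009712
Year 2: k_p_x=0.981088, q=0.029, term=0.023888
Year 3: k_p_x=0.952636, q=0.014, term=0.010564
Year 4: k_p_x=0.9393, q=0.04, term=0.028076
Year 5: k_p_x=0.901728, q=0.015, term=0.009535
A_x = 0.0893


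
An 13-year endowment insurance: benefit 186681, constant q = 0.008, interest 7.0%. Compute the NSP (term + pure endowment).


Term component = 11989.3224
Pure endowment = 13_p_x * v^13 * benefit = 0.900848 * 0.414964 * 186681 = 69785.1067
NSP = 81774.4291


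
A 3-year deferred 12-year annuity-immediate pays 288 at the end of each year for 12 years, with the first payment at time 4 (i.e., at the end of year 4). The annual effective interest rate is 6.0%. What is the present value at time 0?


PV at time 3 of the 12-year annuity-immediate:
a_n = 288 * (1-(1+0.06)^(-12))/0.06 = 2414.5471
Discount back 3 years to time 0:
PV = 2414.5471 * (1+0.06)^(-3)
= 2414.5471 * 0.839619
= 2027.3003


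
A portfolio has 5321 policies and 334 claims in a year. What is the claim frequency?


frequency = claims / policies
= 334 / 5321
= 0.0628


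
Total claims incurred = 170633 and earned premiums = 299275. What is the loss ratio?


Loss ratio = claims / premiums
= 170633 / 299275
= 0.5702


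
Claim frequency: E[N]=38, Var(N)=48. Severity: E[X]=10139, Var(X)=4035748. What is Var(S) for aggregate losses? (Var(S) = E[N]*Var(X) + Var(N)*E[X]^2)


Var(S) = E[N]*Var(X) + Var(N)*E[X]^2
= 38*4035748 + 48*10139^2
= 153358424 + 4934367408
= 5.0877e+09


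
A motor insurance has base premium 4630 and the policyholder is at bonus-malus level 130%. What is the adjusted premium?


adjusted = base * BM_level / 100
= 4630 * 130 / 100
= 4630 * 1.3
= 6019.0


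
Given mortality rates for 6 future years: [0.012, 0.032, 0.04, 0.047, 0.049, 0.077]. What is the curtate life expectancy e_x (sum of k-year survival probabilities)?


e_x = sum_{k=1}^{n} k_p_x
k_p_x values:
  1_p_x = 0.988
  2_p_x = 0.956384
  3_p_x = 0.918129
  4_p_x = 0.874977
  5_p_x = 0.832103
  6_p_x = 0.768031
e_x = 5.3376


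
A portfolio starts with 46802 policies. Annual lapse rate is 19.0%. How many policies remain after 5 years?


remaining = initial * (1 - lapse)^years
= 46802 * (1 - 0.19)^5
= 46802 * 0.348678
= 16318.8484


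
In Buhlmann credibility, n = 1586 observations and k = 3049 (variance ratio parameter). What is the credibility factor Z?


Z = n / (n + k)
= 1586 / (1586 + 3049)
= 1586 / 4635
= 0.3422


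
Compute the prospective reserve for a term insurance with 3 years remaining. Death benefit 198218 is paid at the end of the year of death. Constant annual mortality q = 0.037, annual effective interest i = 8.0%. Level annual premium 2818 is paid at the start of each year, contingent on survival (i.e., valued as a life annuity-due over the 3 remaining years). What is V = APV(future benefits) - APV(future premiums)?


v = 1/(1+i) = 0.925926
APV(future benefits) per unit = sum_{k=0}^{2} k_p_x * q * v^(k+1) = 0.092046
APV(future benefits) = 198218 * 0.092046 = 18245.0926
Life annuity-due factor ä_{x:3} = sum_{k=0}^{2} k_p_x * v^k = 2.686736
APV(future premiums) = 2818 * 2.686736 = 7571.2224
V = 18245.0926 - 7571.2224
= 10673.8702


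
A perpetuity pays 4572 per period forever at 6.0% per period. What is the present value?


PV = PMT / i
= 4572 / 0.06
= 76200.0


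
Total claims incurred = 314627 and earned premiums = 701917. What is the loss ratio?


Loss ratio = claims / premiums
= 314627 / 701917
= 0.4482


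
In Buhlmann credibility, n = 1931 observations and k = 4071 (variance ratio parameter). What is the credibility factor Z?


Z = n / (n + k)
= 1931 / (1931 + 4071)
= 1931 / 6002
= 0.3217


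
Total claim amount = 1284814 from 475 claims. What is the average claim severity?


severity = total / number
= 1284814 / 475
= 2704.8716


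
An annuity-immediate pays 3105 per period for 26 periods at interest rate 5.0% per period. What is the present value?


PV = PMT * (1 - (1+i)^(-n)) / i
= 3105 * (1 - (1+0.05)^(-26)) / 0.05
= 3105 * (1 - 0.281241) / 0.05
= 3105 * 14.375185
= 44634.9504


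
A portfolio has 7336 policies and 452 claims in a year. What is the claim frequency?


frequency = claims / policies
= 452 / 7336
= 0.0616


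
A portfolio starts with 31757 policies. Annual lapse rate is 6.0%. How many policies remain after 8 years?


remaining = initial * (1 - lapse)^years
= 31757 * (1 - 0.06)^8
= 31757 * 0.609569
= 19358.0808


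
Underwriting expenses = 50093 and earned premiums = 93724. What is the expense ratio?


Expense ratio = expenses / premiums
= 50093 / 93724
= 0.5345


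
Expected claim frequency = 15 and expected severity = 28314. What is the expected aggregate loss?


E[S] = E[N] * E[X]
= 15 * 28314
= 424710


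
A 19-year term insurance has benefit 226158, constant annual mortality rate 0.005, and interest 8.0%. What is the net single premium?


NSP = benefit * sum_{k=0}^{n-1} k_p_x * q * v^(k+1)
With constant q=0.005, v=0.925926
Sum = 0.046432
NSP = 226158 * 0.046432
= 10500.8821


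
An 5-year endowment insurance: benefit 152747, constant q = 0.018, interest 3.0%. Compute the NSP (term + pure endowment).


Term component = 12159.4828
Pure endowment = 5_p_x * v^5 * benefit = 0.913182 * 0.862609 * 152747 = 120321.7126
NSP = 132481.1954


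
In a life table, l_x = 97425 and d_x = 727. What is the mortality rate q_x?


q_x = d_x / l_x
= 727 / 97425
= 0.0075


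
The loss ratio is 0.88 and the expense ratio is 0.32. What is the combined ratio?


Combined ratio = loss ratio + expense ratio
= 0.88 + 0.32
= 1.2


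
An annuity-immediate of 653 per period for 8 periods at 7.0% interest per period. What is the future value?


FV = PMT * ((1+i)^n - 1) / i
= 653 * ((1.07)^8 - 1) / 0.07
= 653 * (1.718186 - 1) / 0.07
= 6699.6511


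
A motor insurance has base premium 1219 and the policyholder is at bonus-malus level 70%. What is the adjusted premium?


adjusted = base * BM_level / 100
= 1219 * 70 / 100
= 1219 * 0.7
= 853.3


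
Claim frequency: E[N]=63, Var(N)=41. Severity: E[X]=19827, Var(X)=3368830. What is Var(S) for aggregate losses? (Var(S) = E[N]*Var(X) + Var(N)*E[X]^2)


Var(S) = E[N]*Var(X) + Var(N)*E[X]^2
= 63*3368830 + 41*19827^2
= 212236290 + 16117507089
= 1.6330e+10


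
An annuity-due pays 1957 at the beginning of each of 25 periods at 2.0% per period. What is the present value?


PV_due = PMT * (1-(1+i)^(-n))/i * (1+i)
PV_immediate = 38207.4043
PV_due = 38207.4043 * 1.02
= 38971.5524


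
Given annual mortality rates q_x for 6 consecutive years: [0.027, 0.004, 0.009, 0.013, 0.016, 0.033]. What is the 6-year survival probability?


p_k = 1 - q_k for each year
Survival = product of (1 - q_k)
= 0.973 * 0.996 * 0.991 * 0.987 * 0.984 * 0.967
= 0.902


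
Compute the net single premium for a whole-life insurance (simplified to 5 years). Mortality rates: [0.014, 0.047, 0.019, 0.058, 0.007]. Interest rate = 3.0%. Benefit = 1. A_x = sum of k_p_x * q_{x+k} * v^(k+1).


v = 0.970874
Year 0: k_p_x=1.0, q=0.014, term=0.013592
Year 1: k_p_x=0.986, q=0.047, term=0.043682
Year 2: k_p_x=0.939658, q=0.019, term=0.016338
Year 3: k_p_x=0.921804, q=0.058, term=0.047503
Year 4: k_p_x=0.86834, q=0.007, term=0.005243
A_x = 0.1264


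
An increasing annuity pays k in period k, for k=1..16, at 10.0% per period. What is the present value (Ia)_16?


(Ia)_n = sum_{k=1}^{n} k * v^k, v = 1/(1+i)
v = 0.909091
Sum computed term by term:
(Ia)_16 = 51.2401


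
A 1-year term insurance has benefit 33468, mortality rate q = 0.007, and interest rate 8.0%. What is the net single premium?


NSP = benefit * q * v
v = 1/(1+i) = 0.925926
NSP = 33468 * 0.007 * 0.925926
= 216.9222


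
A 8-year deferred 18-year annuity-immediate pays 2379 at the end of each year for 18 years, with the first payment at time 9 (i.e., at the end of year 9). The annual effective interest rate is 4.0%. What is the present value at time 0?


PV at time 8 of the 18-year annuity-immediate:
a_n = 2379 * (1-(1+0.04)^(-18))/0.04 = 30116.4675
Discount back 8 years to time 0:
PV = 30116.4675 * (1+0.04)^(-8)
= 30116.4675 * 0.73069
= 22005.8078


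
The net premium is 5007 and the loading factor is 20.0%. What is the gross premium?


Gross = net * (1 + loading)
= 5007 * (1 + 0.2)
= 5007 * 1.2
= 6008.4


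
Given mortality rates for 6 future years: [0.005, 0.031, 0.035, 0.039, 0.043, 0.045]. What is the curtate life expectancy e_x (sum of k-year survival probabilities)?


e_x = sum_{k=1}^{n} k_p_x
k_p_x values:
  1_p_x = 0.995
  2_p_x = 0.964155
  3_p_x = 0.93041
  4_p_x = 0.894124
  5_p_x = 0.855676
  6_p_x = 0.817171
e_x = 5.4565


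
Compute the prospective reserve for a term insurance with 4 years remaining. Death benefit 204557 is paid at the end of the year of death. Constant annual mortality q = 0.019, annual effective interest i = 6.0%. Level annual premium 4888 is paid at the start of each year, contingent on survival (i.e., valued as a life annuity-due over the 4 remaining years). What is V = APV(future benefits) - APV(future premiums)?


v = 1/(1+i) = 0.943396
APV(future benefits) per unit = sum_{k=0}^{3} k_p_x * q * v^(k+1) = 0.064074
APV(future benefits) = 204557 * 0.064074 = 13106.7095
Life annuity-due factor ä_{x:4} = sum_{k=0}^{3} k_p_x * v^k = 3.574634
APV(future premiums) = 4888 * 3.574634 = 17472.8115
V = 13106.7095 - 17472.8115
= -4366.1019


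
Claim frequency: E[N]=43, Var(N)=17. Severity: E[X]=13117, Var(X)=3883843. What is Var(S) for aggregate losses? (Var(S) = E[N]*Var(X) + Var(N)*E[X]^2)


Var(S) = E[N]*Var(X) + Var(N)*E[X]^2
= 43*3883843 + 17*13117^2
= 167005249 + 2924946713
= 3.0920e+09


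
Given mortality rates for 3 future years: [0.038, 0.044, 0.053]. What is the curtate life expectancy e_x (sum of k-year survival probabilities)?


e_x = sum_{k=1}^{n} k_p_x
k_p_x values:
  1_p_x = 0.962
  2_p_x = 0.919672
  3_p_x = 0.870929
e_x = 2.7526


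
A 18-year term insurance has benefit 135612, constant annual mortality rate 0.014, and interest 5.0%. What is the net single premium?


NSP = benefit * sum_{k=0}^{n-1} k_p_x * q * v^(k+1)
With constant q=0.014, v=0.952381
Sum = 0.148228
NSP = 135612 * 0.148228
= 20101.4839


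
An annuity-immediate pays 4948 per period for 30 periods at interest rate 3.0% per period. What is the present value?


PV = PMT * (1 - (1+i)^(-n)) / i
= 4948 * (1 - (1+0.03)^(-30)) / 0.03
= 4948 * (1 - 0.411987) / 0.03
= 4948 * 19.600441
= 96982.9838


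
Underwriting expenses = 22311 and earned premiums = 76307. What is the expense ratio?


Expense ratio = expenses / premiums
= 22311 / 76307
= 0.2924


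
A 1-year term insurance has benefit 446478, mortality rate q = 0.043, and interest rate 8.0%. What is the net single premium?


NSP = benefit * q * v
v = 1/(1+i) = 0.925926
NSP = 446478 * 0.043 * 0.925926
= 17776.4389


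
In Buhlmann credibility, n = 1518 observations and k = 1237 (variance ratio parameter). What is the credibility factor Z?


Z = n / (n + k)
= 1518 / (1518 + 1237)
= 1518 / 2755
= 0.551


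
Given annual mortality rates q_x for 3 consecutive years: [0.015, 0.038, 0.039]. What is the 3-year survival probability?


p_k = 1 - q_k for each year
Survival = product of (1 - q_k)
= 0.985 * 0.962 * 0.961
= 0.9106


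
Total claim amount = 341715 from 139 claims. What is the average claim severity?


severity = total / number
= 341715 / 139
= 2458.3813


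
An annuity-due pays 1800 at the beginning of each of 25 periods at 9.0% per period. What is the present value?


PV_due = PMT * (1-(1+i)^(-n))/i * (1+i)
PV_immediate = 17680.6433
PV_due = 17680.6433 * 1.09
= 19271.9012


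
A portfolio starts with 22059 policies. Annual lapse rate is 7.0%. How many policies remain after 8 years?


remaining = initial * (1 - lapse)^years
= 22059 * (1 - 0.07)^8
= 22059 * 0.559582
= 12343.8151


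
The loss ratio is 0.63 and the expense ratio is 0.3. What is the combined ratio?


Combined ratio = loss ratio + expense ratio
= 0.63 + 0.3
= 0.93


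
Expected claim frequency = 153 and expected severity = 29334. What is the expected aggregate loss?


E[S] = E[N] * E[X]
= 153 * 29334
= 4.4881e+06


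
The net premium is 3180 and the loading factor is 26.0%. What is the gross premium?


Gross = net * (1 + loading)
= 3180 * (1 + 0.26)
= 3180 * 1.26
= 4006.8


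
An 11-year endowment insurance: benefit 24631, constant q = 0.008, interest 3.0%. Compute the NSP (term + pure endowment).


Term component = 1756.1589
Pure endowment = 11_p_x * v^11 * benefit = 0.915437 * 0.722421 * 24631 = 16289.2454
NSP = 18045.4043


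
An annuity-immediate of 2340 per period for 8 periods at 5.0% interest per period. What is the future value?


FV = PMT * ((1+i)^n - 1) / i
= 2340 * ((1.05)^8 - 1) / 0.05
= 2340 * (1.477455 - 1) / 0.05
= 22344.9148


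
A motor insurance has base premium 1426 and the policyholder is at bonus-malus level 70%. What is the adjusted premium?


adjusted = base * BM_level / 100
= 1426 * 70 / 100
= 1426 * 0.7
= 998.2


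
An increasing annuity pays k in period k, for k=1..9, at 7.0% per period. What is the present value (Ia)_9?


(Ia)_n = sum_{k=1}^{n} k * v^k, v = 1/(1+i)
v = 0.934579
Sum computed term by term:
(Ia)_9 = 29.6556


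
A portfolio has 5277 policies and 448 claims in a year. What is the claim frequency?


frequency = claims / policies
= 448 / 5277
= 0.0849


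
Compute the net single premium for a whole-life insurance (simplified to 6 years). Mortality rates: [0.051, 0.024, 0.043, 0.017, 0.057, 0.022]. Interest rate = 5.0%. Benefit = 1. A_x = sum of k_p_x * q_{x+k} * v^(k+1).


v = 0.952381
Year 0: k_p_x=1.0, q=0.051, term=0.048571
Year 1: k_p_x=0.949, q=0.024, term=0.020659
Year 2: k_p_x=0.926224, q=0.043, term=0.034405
Year 3: k_p_x=0.886396, q=0.017, term=0.012397
Year 4: k_p_x=0.871328, q=0.057, term=0.038914
Year 5: k_p_x=0.821662, q=0.022, term=0.013489
A_x = 0.1684


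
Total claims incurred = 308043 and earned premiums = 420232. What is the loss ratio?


Loss ratio = claims / premiums
= 308043 / 420232
= 0.733


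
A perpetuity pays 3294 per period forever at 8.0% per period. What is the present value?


PV = PMT / i
= 3294 / 0.08
= 41175.0


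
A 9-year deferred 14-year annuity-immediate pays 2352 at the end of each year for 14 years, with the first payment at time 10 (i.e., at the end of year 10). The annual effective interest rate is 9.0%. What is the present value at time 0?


PV at time 9 of the 14-year annuity-immediate:
a_n = 2352 * (1-(1+0.09)^(-14))/0.09 = 18313.0257
Discount back 9 years to time 0:
PV = 18313.0257 * (1+0.09)^(-9)
= 18313.0257 * 0.460428
= 8431.8258


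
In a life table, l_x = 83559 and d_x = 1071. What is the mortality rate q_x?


q_x = d_x / l_x
= 1071 / 83559
= 0.0128


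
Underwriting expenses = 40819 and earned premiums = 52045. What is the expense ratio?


Expense ratio = expenses / premiums
= 40819 / 52045
= 0.7843


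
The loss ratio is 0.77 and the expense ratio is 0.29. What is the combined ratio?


Combined ratio = loss ratio + expense ratio
= 0.77 + 0.29
= 1.06


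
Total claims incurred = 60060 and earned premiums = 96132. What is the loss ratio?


Loss ratio = claims / premiums
= 60060 / 96132
= 0.6248


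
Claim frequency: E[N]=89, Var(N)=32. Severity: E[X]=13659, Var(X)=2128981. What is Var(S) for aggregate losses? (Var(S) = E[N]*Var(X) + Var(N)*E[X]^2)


Var(S) = E[N]*Var(X) + Var(N)*E[X]^2
= 89*2128981 + 32*13659^2
= 189479309 + 5970184992
= 6.1597e+09


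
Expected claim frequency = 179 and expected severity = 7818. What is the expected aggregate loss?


E[S] = E[N] * E[X]
= 179 * 7818
= 1.3994e+06


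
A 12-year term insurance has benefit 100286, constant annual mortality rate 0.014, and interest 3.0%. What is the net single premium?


NSP = benefit * sum_{k=0}^{n-1} k_p_x * q * v^(k+1)
With constant q=0.014, v=0.970874
Sum = 0.129751
NSP = 100286 * 0.129751
= 13012.2215


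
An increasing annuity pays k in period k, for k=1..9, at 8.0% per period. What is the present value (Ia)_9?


(Ia)_n = sum_{k=1}^{n} k * v^k, v = 1/(1+i)
v = 0.925926
Sum computed term by term:
(Ia)_9 = 28.055


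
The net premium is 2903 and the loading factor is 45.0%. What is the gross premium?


Gross = net * (1 + loading)
= 2903 * (1 + 0.45)
= 2903 * 1.45
= 4209.35


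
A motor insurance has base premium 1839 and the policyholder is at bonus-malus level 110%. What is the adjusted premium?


adjusted = base * BM_level / 100
= 1839 * 110 / 100
= 1839 * 1.1
= 2022.9


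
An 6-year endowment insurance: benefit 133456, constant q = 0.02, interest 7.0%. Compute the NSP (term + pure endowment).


Term component = 12151.1931
Pure endowment = 6_p_x * v^6 * benefit = 0.885842 * 0.666342 * 133456 = 78775.6312
NSP = 90926.8243


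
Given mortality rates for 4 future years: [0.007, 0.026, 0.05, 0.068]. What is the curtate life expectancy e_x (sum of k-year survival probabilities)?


e_x = sum_{k=1}^{n} k_p_x
k_p_x values:
  1_p_x = 0.993
  2_p_x = 0.967182
  3_p_x = 0.918823
  4_p_x = 0.856343
e_x = 3.7353


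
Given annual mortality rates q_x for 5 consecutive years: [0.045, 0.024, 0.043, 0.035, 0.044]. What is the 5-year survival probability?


p_k = 1 - q_k for each year
Survival = product of (1 - q_k)
= 0.955 * 0.976 * 0.957 * 0.965 * 0.956
= 0.8229


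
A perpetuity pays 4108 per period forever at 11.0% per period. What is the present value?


PV = PMT / i
= 4108 / 0.11
= 37345.4545


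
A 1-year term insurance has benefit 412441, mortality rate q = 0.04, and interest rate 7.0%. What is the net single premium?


NSP = benefit * q * v
v = 1/(1+i) = 0.934579
NSP = 412441 * 0.04 * 0.934579
= 15418.3551


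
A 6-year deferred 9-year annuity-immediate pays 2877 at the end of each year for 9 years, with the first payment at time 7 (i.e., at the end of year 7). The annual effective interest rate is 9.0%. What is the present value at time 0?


PV at time 6 of the 9-year annuity-immediate:
a_n = 2877 * (1-(1+0.09)^(-9))/0.09 = 17248.3253
Discount back 6 years to time 0:
PV = 17248.3253 * (1+0.09)^(-6)
= 17248.3253 * 0.596267
= 10284.6128


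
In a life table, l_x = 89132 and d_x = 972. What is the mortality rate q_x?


q_x = d_x / l_x
= 972 / 89132
= 0.0109


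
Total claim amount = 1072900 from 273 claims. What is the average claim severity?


severity = total / number
= 1072900 / 273
= 3930.0366


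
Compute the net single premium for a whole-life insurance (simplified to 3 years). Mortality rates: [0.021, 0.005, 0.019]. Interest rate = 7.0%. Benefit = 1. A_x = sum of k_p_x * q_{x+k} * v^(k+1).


v = 0.934579
Year 0: k_p_x=1.0, q=0.021, term=0.019626
Year 1: k_p_x=0.979, q=0.005, term=0.004275
Year 2: k_p_x=0.974105, q=0.019, term=0.015108
A_x = 0.039


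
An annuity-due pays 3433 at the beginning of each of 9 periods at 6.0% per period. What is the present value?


PV_due = PMT * (1-(1+i)^(-n))/i * (1+i)
PV_immediate = 23350.2096
PV_due = 23350.2096 * 1.06
= 24751.2222


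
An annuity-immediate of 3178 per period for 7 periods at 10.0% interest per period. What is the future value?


FV = PMT * ((1+i)^n - 1) / i
= 3178 * ((1.1)^7 - 1) / 0.1
= 3178 * (1.948717 - 1) / 0.1
= 30150.2294


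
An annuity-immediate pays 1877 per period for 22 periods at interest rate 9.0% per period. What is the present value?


PV = PMT * (1 - (1+i)^(-n)) / i
= 1877 * (1 - (1+0.09)^(-22)) / 0.09
= 1877 * (1 - 0.150182) / 0.09
= 1877 * 9.442425
= 17723.4326


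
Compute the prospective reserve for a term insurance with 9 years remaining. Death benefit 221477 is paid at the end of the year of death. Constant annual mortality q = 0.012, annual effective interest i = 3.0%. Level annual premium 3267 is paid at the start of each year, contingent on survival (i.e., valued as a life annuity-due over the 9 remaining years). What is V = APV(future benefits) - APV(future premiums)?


v = 1/(1+i) = 0.970874
APV(future benefits) per unit = sum_{k=0}^{8} k_p_x * q * v^(k+1) = 0.089284
APV(future benefits) = 221477 * 0.089284 = 19774.2537
Life annuity-due factor ä_{x:9} = sum_{k=0}^{8} k_p_x * v^k = 7.663505
APV(future premiums) = 3267 * 7.663505 = 25036.671
V = 19774.2537 - 25036.671
= -5262.4173


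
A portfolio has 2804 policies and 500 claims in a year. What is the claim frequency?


frequency = claims / policies
= 500 / 2804
= 0.1783


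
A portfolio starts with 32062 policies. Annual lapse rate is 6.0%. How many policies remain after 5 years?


remaining = initial * (1 - lapse)^years
= 32062 * (1 - 0.06)^5
= 32062 * 0.733904
= 23530.4308


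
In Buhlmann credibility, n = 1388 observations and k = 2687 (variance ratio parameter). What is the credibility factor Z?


Z = n / (n + k)
= 1388 / (1388 + 2687)
= 1388 / 4075
= 0.3406


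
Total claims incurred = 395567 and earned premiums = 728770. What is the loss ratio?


Loss ratio = claims / premiums
= 395567 / 728770
= 0.5428


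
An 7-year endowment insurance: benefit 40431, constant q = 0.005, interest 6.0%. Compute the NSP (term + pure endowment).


Term component = 1113.0145
Pure endowment = 7_p_x * v^7 * benefit = 0.965521 * 0.665057 * 40431 = 25961.8114
NSP = 27074.826


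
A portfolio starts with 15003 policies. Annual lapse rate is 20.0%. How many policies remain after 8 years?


remaining = initial * (1 - lapse)^years
= 15003 * (1 - 0.2)^8
= 15003 * 0.167772
= 2517.0857


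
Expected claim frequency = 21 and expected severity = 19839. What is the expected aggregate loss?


E[S] = E[N] * E[X]
= 21 * 19839
= 416619


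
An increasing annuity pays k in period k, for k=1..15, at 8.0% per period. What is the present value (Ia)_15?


(Ia)_n = sum_{k=1}^{n} k * v^k, v = 1/(1+i)
v = 0.925926
Sum computed term by term:
(Ia)_15 = 56.4451


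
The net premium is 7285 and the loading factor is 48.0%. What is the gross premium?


Gross = net * (1 + loading)
= 7285 * (1 + 0.48)
= 7285 * 1.48
= 10781.8


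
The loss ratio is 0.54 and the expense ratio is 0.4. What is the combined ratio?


Combined ratio = loss ratio + expense ratio
= 0.54 + 0.4
= 0.94


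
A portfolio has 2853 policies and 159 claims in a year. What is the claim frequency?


frequency = claims / policies
= 159 / 2853
= 0.0557


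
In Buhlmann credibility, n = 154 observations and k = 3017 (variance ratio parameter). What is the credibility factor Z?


Z = n / (n + k)
= 154 / (154 + 3017)
= 154 / 3171
= 0.0486


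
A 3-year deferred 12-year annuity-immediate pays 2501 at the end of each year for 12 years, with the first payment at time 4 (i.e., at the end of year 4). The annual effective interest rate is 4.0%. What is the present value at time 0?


PV at time 3 of the 12-year annuity-immediate:
a_n = 2501 * (1-(1+0.04)^(-12))/0.04 = 23472.0695
Discount back 3 years to time 0:
PV = 23472.0695 * (1+0.04)^(-3)
= 23472.0695 * 0.888996
= 20866.5843


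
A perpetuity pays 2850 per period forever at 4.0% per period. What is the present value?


PV = PMT / i
= 2850 / 0.04
= 71250.0


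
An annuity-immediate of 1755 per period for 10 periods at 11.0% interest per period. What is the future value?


FV = PMT * ((1+i)^n - 1) / i
= 1755 * ((1.11)^10 - 1) / 0.11
= 1755 * (2.839421 - 1) / 0.11
= 29347.1257


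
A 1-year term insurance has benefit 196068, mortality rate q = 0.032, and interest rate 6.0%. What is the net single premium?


NSP = benefit * q * v
v = 1/(1+i) = 0.943396
NSP = 196068 * 0.032 * 0.943396
= 5919.034


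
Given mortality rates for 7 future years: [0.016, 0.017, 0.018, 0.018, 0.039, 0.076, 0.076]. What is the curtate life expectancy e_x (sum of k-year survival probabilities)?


e_x = sum_{k=1}^{n} k_p_x
k_p_x values:
  1_p_x = 0.984
  2_p_x = 0.967272
  3_p_x = 0.949861
  4_p_x = 0.932764
  5_p_x = 0.896386
  6_p_x = 0.828261
  7_p_x = 0.765313
e_x = 6.3239


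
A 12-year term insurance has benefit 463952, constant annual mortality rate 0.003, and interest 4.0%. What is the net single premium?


NSP = benefit * sum_{k=0}^{n-1} k_p_x * q * v^(k+1)
With constant q=0.003, v=0.961538
Sum = 0.027734
NSP = 463952 * 0.027734
= 12867.2594


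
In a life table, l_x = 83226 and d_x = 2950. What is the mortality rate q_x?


q_x = d_x / l_x
= 2950 / 83226
= 0.0354


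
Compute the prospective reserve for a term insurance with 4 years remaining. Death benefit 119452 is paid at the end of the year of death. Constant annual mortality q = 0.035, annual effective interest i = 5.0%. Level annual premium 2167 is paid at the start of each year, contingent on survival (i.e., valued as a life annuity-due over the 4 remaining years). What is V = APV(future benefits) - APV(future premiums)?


v = 1/(1+i) = 0.952381
APV(future benefits) per unit = sum_{k=0}^{3} k_p_x * q * v^(k+1) = 0.117999
APV(future benefits) = 119452 * 0.117999 = 14095.21
Life annuity-due factor ä_{x:4} = sum_{k=0}^{3} k_p_x * v^k = 3.539968
APV(future premiums) = 2167 * 3.539968 = 7671.1114
V = 14095.21 - 7671.1114
= 6424.0986


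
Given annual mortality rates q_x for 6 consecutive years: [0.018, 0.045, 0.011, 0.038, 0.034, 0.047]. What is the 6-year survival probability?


p_k = 1 - q_k for each year
Survival = product of (1 - q_k)
= 0.982 * 0.955 * 0.989 * 0.962 * 0.966 * 0.953
= 0.8214


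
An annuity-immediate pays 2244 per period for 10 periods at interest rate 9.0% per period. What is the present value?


PV = PMT * (1 - (1+i)^(-n)) / i
= 2244 * (1 - (1+0.09)^(-10)) / 0.09
= 2244 * (1 - 0.422411) / 0.09
= 2244 * 6.417658
= 14401.2239


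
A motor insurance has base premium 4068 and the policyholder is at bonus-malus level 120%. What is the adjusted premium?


adjusted = base * BM_level / 100
= 4068 * 120 / 100
= 4068 * 1.2
= 4881.6


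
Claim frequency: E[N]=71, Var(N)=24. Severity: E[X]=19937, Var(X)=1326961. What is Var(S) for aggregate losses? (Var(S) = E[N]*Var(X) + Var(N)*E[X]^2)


Var(S) = E[N]*Var(X) + Var(N)*E[X]^2
= 71*1326961 + 24*19937^2
= 94214231 + 9539615256
= 9.6338e+09


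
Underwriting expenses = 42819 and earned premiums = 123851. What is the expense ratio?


Expense ratio = expenses / premiums
= 42819 / 123851
= 0.3457


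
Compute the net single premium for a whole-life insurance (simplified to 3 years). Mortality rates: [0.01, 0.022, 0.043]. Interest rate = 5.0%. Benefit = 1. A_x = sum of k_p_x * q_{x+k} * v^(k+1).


v = 0.952381
Year 0: k_p_x=1.0, q=0.01, term=0.009524
Year 1: k_p_x=0.99, q=0.022, term=0.019755
Year 2: k_p_x=0.96822, q=0.043, term=0.035965
A_x = 0.0652


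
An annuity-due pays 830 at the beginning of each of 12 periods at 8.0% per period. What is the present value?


PV_due = PMT * (1-(1+i)^(-n))/i * (1+i)
PV_immediate = 6254.9448
PV_due = 6254.9448 * 1.08
= 6755.3403


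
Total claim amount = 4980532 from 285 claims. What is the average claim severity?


severity = total / number
= 4980532 / 285
= 17475.5509


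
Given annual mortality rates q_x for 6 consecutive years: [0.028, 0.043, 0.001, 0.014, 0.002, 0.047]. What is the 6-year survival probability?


p_k = 1 - q_k for each year
Survival = product of (1 - q_k)
= 0.972 * 0.957 * 0.999 * 0.986 * 0.998 * 0.953
= 0.8715


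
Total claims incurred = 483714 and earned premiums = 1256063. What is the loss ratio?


Loss ratio = claims / premiums
= 483714 / 1256063
= 0.3851


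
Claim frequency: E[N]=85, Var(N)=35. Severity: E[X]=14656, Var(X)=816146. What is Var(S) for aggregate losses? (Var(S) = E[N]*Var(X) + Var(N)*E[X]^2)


Var(S) = E[N]*Var(X) + Var(N)*E[X]^2
= 85*816146 + 35*14656^2
= 69372410 + 7517941760
= 7.5873e+09


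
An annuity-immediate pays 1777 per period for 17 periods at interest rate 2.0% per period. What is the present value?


PV = PMT * (1 - (1+i)^(-n)) / i
= 1777 * (1 - (1+0.02)^(-17)) / 0.02
= 1777 * (1 - 0.714163) / 0.02
= 1777 * 14.291872
= 25396.6563


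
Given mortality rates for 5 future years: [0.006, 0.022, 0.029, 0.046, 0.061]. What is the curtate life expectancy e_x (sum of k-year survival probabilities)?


e_x = sum_{k=1}^{n} k_p_x
k_p_x values:
  1_p_x = 0.994
  2_p_x = 0.972132
  3_p_x = 0.94394
  4_p_x = 0.900519
  5_p_x = 0.845587
e_x = 4.6562


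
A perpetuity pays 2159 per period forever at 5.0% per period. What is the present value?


PV = PMT / i
= 2159 / 0.05
= 43180.0


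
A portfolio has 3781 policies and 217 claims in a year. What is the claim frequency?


frequency = claims / policies
= 217 / 3781
= 0.0574


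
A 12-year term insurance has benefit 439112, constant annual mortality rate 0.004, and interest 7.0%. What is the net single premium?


NSP = benefit * sum_{k=0}^{n-1} k_p_x * q * v^(k+1)
With constant q=0.004, v=0.934579
Sum = 0.03118
NSP = 439112 * 0.03118
= 13691.7005


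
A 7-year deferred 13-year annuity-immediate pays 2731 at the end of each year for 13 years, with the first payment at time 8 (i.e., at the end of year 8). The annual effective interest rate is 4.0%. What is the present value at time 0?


PV at time 7 of the 13-year annuity-immediate:
a_n = 2731 * (1-(1+0.04)^(-13))/0.04 = 27270.8043
Discount back 7 years to time 0:
PV = 27270.8043 * (1+0.04)^(-7)
= 27270.8043 * 0.759918
= 20723.5699
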